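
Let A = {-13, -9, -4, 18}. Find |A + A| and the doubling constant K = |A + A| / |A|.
K = |A + A| / |A| = 10/4 = 5/2

Enumerate A + A = {a + b : a, b ∈ A}. With |A| = 4, there are |A|^2 = 16 ordered sum pairs; collecting distinct values, A + A = {-26, -22, -18, -17, -13, -8, 5, 9, 14, 36}, so |A + A| = 10. Thus K = 10/4 = 5/2. For comparison, the minimum possible |A + A| over all 4-element sets is 2·4 − 1 = 7 (so min K = 7/4), attained only by arithmetic progressions.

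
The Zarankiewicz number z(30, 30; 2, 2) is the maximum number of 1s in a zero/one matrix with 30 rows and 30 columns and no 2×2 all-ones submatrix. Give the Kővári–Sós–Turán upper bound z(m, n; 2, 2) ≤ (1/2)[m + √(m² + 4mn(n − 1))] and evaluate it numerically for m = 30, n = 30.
z(30, 30; 2, 2) ≤ (1/2)[30 + √(30² + 4·30·30·29)] = (1/2)[30 + √105300] = 177.2498

Kővári–Sós–Turán: let r_1, ..., r_30 be the row sums and z = Σ r_i the total number of 1s. Each pair of columns can share at most one row with both entries 1 (else a 2×2 all-ones block appears), so Σ_i C(r_i, 2) ≤ C(30, 2) = 435. By convexity Σ_i C(r_i, 2) ≥ 30·C(z/30, 2) = z(z − 30)/(2·30), giving z² − 30z − 30·30·29 ≤ 0 and hence z ≤ (1/2)[30 + √(900 + 4·26100)] = (1/2)[30 + √105300] ≈ (1/2)(30 + 324.4996) = 177.2498.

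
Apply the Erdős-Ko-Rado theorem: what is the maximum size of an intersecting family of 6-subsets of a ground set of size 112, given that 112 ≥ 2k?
max |F| = C(111, 5) = 128164707

The Erdős-Ko-Rado theorem states: for n ≥ 2k, an intersecting family of k-subsets of an n-element set has size at most C(n − 1, k − 1), with equality for 'star' families {A ⊆ [n] : |A| = k, i ∈ A} (fix an element i). For n = 112, k = 6: C(111, 5) = 128164707.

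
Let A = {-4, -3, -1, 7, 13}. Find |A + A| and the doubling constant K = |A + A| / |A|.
K = |A + A| / |A| = 15/5 = 3

Enumerate A + A = {a + b : a, b ∈ A}. With |A| = 5, there are |A|^2 = 25 ordered sum pairs; collecting distinct values, A + A = {-8, -7, -6, -5, -4, -2, 3, 4, 6, 9, 10, 12, 14, 20, 26}, so |A + A| = 15. Thus K = 15/5 = 3. For comparison, the minimum possible |A + A| over all 5-element sets is 2·5 − 1 = 9 (so min K = 9/5), attained only by arithmetic progressions.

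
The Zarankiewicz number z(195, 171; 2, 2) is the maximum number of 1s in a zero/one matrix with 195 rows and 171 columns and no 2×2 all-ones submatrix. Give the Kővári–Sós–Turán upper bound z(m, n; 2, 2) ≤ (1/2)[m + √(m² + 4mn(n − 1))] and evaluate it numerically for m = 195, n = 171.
z(195, 171; 2, 2) ≤ (1/2)[195 + √(195² + 4·195·171·170)] = (1/2)[195 + √22712625] = 2480.3882

Kővári–Sós–Turán: let r_1, ..., r_195 be the row sums and z = Σ r_i the total number of 1s. Each pair of columns can share at most one row with both entries 1 (else a 2×2 all-ones block appears), so Σ_i C(r_i, 2) ≤ C(171, 2) = 14535. By convexity Σ_i C(r_i, 2) ≥ 195·C(z/195, 2) = z(z − 195)/(2·195), giving z² − 195z − 195·171·170 ≤ 0 and hence z ≤ (1/2)[195 + √(38025 + 4·5668650)] = (1/2)[195 + √22712625] ≈ (1/2)(195 + 4765.7764) = 2480.3882.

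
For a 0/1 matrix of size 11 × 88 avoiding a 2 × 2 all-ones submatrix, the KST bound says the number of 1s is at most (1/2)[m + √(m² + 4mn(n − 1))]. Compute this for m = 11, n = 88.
z(11, 88; 2, 2) ≤ (1/2)[11 + √(11² + 4·11·88·87)] = (1/2)[11 + √336985] = 295.752

Kővári–Sós–Turán: let r_1, ..., r_11 be the row sums and z = Σ r_i the total number of 1s. Each pair of columns can share at most one row with both entries 1 (else a 2×2 all-ones block appears), so Σ_i C(r_i, 2) ≤ C(88, 2) = 3828. By convexity Σ_i C(r_i, 2) ≥ 11·C(z/11, 2) = z(z − 11)/(2·11), giving z² − 11z − 11·88·87 ≤ 0 and hence z ≤ (1/2)[11 + √(121 + 4·84216)] = (1/2)[11 + √336985] ≈ (1/2)(11 + 580.5041) = 295.752.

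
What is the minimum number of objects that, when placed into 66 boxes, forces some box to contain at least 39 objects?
n = (39 − 1)·66 + 1 = 2509

By the generalised pigeonhole principle, to guarantee some box contains ≥ r objects we need more than (r − 1) · k objects total. Threshold: n = (r − 1) · k + 1. With r = 39 and k = 66: n = 38 · 66 + 1 = 2508 + 1 = 2509. For n = 2508 = 38 · 66, we can put exactly 38 objects in every box, avoiding 39 in any single one — so 2509 is tight.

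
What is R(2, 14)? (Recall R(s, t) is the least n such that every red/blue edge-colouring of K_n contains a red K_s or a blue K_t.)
R(2, 14) = 14

R(2, k) = k for all k ≥ 2: in a 2-colouring of K_k, either some edge is red (a red K_2) or all edges are blue (a blue K_k). And K_{13} coloured all-blue has no blue K_14, so R(2, 14) > 13. Hence R(2, 14) = 14.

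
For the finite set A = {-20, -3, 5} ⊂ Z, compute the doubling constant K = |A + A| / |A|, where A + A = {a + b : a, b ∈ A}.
K = |A + A| / |A| = 6/3 = 2

Enumerate A + A = {a + b : a, b ∈ A}. With |A| = 3, there are |A|^2 = 9 ordered sum pairs; collecting distinct values, A + A = {-40, -23, -15, -6, 2, 10}, so |A + A| = 6. Thus K = 6/3 = 2. For comparison, the minimum possible |A + A| over all 3-element sets is 2·3 − 1 = 5 (so min K = 5/3), attained only by arithmetic progressions.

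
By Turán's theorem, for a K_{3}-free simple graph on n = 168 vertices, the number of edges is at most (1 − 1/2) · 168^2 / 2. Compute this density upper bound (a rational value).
Turán density bound = (1/2) · 168^2/2 = 7056

Turán's theorem: ex(n, K_{r+1}) is achieved by the complete r-partite Turán graph T(n, r) with parts as balanced as possible, and is at most (1 − 1/r) · n^2/2. For r = 2, n = 168: the density bound is (1/2) · 28224/2 = 7056. Since 2 ∣ 168, the Turán graph T(168, 2) has parts of equal size 84, and its edge count e(T(168, 2)) = 7056 attains the density bound exactly.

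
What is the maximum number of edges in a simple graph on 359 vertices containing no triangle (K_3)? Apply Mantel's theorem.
ex(359, K_3) = ⌊359^2/4⌋ = 32220

Mantel (1907): a triangle-free graph on n vertices has at most ⌊n^2/4⌋ edges, with equality for the complete bipartite graph K_{⌊n/2⌋, ⌈n/2⌉}. For n = 359: ⌊359^2/4⌋ = ⌊128881/4⌋ = 32220. The extremal graph is K_{179, 180}, which has 179·180 = 32220 edges.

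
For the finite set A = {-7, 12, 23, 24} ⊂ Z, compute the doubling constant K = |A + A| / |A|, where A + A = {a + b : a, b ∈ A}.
K = |A + A| / |A| = 10/4 = 5/2

Enumerate A + A = {a + b : a, b ∈ A}. With |A| = 4, there are |A|^2 = 16 ordered sum pairs; collecting distinct values, A + A = {-14, 5, 16, 17, 24, 35, 36, 46, 47, 48}, so |A + A| = 10. Thus K = 10/4 = 5/2. For comparison, the minimum possible |A + A| over all 4-element sets is 2·4 − 1 = 7 (so min K = 7/4), attained only by arithmetic progressions.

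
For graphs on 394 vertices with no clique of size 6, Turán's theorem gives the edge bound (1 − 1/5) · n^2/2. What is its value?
Turán density bound = (4/5) · 394^2/2 = 310472/5 ≈ 62094.4

Turán's theorem: ex(n, K_{r+1}) is achieved by the complete r-partite Turán graph T(n, r) with parts as balanced as possible, and is at most (1 − 1/r) · n^2/2. For r = 5, n = 394: the density bound is (4/5) · 155236/2 = 310472/5 ≈ 62094.4. The integer-valued extremum is e(T(394, 5)) = 62094, which is strictly less than the density bound 310472/5 since 5 ∤ 394 (the parts of T(394, 5) cannot all be equal).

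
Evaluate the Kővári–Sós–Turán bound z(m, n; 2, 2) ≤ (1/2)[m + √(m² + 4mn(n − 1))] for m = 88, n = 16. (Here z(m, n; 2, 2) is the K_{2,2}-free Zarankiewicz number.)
z(88, 16; 2, 2) ≤ (1/2)[88 + √(88² + 4·88·16·15)] = (1/2)[88 + √92224] = 195.842

Kővári–Sós–Turán: let r_1, ..., r_88 be the row sums and z = Σ r_i the total number of 1s. Each pair of columns can share at most one row with both entries 1 (else a 2×2 all-ones block appears), so Σ_i C(r_i, 2) ≤ C(16, 2) = 120. By convexity Σ_i C(r_i, 2) ≥ 88·C(z/88, 2) = z(z − 88)/(2·88), giving z² − 88z − 88·16·15 ≤ 0 and hence z ≤ (1/2)[88 + √(7744 + 4·21120)] = (1/2)[88 + √92224] ≈ (1/2)(88 + 303.684) = 195.842.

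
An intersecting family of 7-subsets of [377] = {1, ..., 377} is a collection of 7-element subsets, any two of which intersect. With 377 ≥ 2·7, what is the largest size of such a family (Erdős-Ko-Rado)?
max |F| = C(376, 6) = 3770369379700

Erdős-Ko-Rado (1961): when n ≥ 2k, max |F| = C(n−1, k−1). The bound is attained by the star {A : i ∈ A} for any fixed i ∈ [n]. Here C(377−1, 7−1) = C(376, 6) = 3770369379700.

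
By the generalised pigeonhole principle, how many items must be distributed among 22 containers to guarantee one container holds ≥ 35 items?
n = (35 − 1)·22 + 1 = 749

By the generalised pigeonhole principle, to guarantee some box contains ≥ r objects we need more than (r − 1) · k objects total. Threshold: n = (r − 1) · k + 1. With r = 35 and k = 22: n = 34 · 22 + 1 = 748 + 1 = 749. For n = 748 = 34 · 22, we can put exactly 34 objects in every box, avoiding 35 in any single one — so 749 is tight.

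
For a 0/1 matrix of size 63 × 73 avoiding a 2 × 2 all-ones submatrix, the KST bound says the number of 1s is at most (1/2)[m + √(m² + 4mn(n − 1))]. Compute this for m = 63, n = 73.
z(63, 73; 2, 2) ≤ (1/2)[63 + √(63² + 4·63·73·72)] = (1/2)[63 + √1328481] = 607.7988

Kővári–Sós–Turán: let r_1, ..., r_63 be the row sums and z = Σ r_i the total number of 1s. Each pair of columns can share at most one row with both entries 1 (else a 2×2 all-ones block appears), so Σ_i C(r_i, 2) ≤ C(73, 2) = 2628. By convexity Σ_i C(r_i, 2) ≥ 63·C(z/63, 2) = z(z − 63)/(2·63), giving z² − 63z − 63·73·72 ≤ 0 and hence z ≤ (1/2)[63 + √(3969 + 4·331128)] = (1/2)[63 + √1328481] ≈ (1/2)(63 + 1152.5975) = 607.7988.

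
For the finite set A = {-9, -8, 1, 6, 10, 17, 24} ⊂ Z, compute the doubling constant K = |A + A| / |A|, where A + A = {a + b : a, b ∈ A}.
K = |A + A| / |A| = 25/7

Enumerate A + A = {a + b : a, b ∈ A}. With |A| = 7, there are |A|^2 = 49 ordered sum pairs; collecting distinct values, A + A = {-18, -17, -16, -8, -7, -3, -2, 1, 2, 7, 8, 9, 11, 12, 15, 16, 18, 20, 23, 25, 27, 30, 34, 41, 48}, so |A + A| = 25. Thus K = 25/7. For comparison, the minimum possible |A + A| over all 7-element sets is 2·7 − 1 = 13 (so min K = 13/7), attained only by arithmetic progressions.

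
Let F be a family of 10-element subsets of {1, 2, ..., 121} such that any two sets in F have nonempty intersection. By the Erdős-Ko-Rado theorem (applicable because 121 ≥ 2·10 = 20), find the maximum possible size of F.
max |F| = C(120, 9) = 10456592670160

The Erdős-Ko-Rado theorem states: for n ≥ 2k, an intersecting family of k-subsets of an n-element set has size at most C(n − 1, k − 1), with equality for 'star' families {A ⊆ [n] : |A| = k, i ∈ A} (fix an element i). For n = 121, k = 10: C(120, 9) = 10456592670160.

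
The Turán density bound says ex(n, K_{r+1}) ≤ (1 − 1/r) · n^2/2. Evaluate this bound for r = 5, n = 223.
Turán density bound = (4/5) · 223^2/2 = 99458/5 ≈ 19891.6

Turán's theorem: ex(n, K_{r+1}) is achieved by the complete r-partite Turán graph T(n, r) with parts as balanced as possible, and is at most (1 − 1/r) · n^2/2. For r = 5, n = 223: the density bound is (4/5) · 49729/2 = 99458/5 ≈ 19891.6. The integer-valued extremum is e(T(223, 5)) = 19891, which is strictly less than the density bound 99458/5 since 5 ∤ 223 (the parts of T(223, 5) cannot all be equal).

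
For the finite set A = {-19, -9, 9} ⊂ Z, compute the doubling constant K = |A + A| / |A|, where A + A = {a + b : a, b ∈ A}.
K = |A + A| / |A| = 6/3 = 2

Enumerate A + A = {a + b : a, b ∈ A}. With |A| = 3, there are |A|^2 = 9 ordered sum pairs; collecting distinct values, A + A = {-38, -28, -18, -10, 0, 18}, so |A + A| = 6. Thus K = 6/3 = 2. For comparison, the minimum possible |A + A| over all 3-element sets is 2·3 − 1 = 5 (so min K = 5/3), attained only by arithmetic progressions.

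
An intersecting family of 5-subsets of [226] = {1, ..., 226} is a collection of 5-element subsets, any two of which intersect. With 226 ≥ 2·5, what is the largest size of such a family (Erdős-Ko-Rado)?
max |F| = C(225, 4) = 103962600

Erdős-Ko-Rado (1961): when n ≥ 2k, max |F| = C(n−1, k−1). The bound is attained by the star {A : i ∈ A} for any fixed i ∈ [n]. Here C(226−1, 5−1) = C(225, 4) = 103962600.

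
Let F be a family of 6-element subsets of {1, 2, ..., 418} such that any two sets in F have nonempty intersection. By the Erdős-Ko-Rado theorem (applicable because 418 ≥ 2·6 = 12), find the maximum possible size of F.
max |F| = C(417, 5) = 102576205368

Erdős-Ko-Rado (1961): when n ≥ 2k, max |F| = C(n−1, k−1). The bound is attained by the star {A : i ∈ A} for any fixed i ∈ [n]. Here C(418−1, 6−1) = C(417, 5) = 102576205368.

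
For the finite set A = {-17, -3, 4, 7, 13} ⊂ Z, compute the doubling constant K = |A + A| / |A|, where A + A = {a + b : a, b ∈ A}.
K = |A + A| / |A| = 15/5 = 3

Enumerate A + A = {a + b : a, b ∈ A}. With |A| = 5, there are |A|^2 = 25 ordered sum pairs; collecting distinct values, A + A = {-34, -20, -13, -10, -6, -4, 1, 4, 8, 10, 11, 14, 17, 20, 26}, so |A + A| = 15. Thus K = 15/5 = 3. For comparison, the minimum possible |A + A| over all 5-element sets is 2·5 − 1 = 9 (so min K = 9/5), attained only by arithmetic progressions.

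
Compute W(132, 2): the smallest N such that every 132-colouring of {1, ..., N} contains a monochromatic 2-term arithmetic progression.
W(132, 2) = 132 + 1 = 133

A 2-term AP is any pair of integers, so a monochromatic 2-AP exists iff some colour is used at least twice. With 132 colours, the colouring i ↦ i on {1, ..., 132} uses each colour once, avoiding any monochromatic pair, so W(132, 2) > 132. For {1, ..., 133}, pigeonhole forces two integers of the same colour, which form a monochromatic 2-AP. Hence W(132, 2) = 133.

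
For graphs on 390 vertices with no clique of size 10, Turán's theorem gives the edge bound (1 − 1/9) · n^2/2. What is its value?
Turán density bound = (8/9) · 390^2/2 = 67600

Turán's theorem: ex(n, K_{r+1}) is achieved by the complete r-partite Turán graph T(n, r) with parts as balanced as possible, and is at most (1 − 1/r) · n^2/2. For r = 9, n = 390: the density bound is (8/9) · 152100/2 = 67600. The integer-valued extremum is e(T(390, 9)) = 67599, which is strictly less than the density bound 67600 since 9 ∤ 390 (the parts of T(390, 9) cannot all be equal).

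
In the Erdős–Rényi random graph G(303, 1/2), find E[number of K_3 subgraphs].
E[# K_3] = C(303, 3) · (1/2)^C(3, 2) = 4590551 / 2^3 = 573818.875

For each 3-subset S of vertices (there are C(303, 3) = 4590551 such S), let X_S = 1 if S induces a K_3 (all C(3, 2) = 3 edges present). Then P(X_S = 1) = (1/2)^3 = 1/8. By linearity of expectation, E[# K_3] = C(303, 3) · (1/2)^3 = 4590551 / 8 = 573818.875.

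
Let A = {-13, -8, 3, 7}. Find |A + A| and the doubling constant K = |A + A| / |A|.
K = |A + A| / |A| = 10/4 = 5/2

Enumerate A + A = {a + b : a, b ∈ A}. With |A| = 4, there are |A|^2 = 16 ordered sum pairs; collecting distinct values, A + A = {-26, -21, -16, -10, -6, -5, -1, 6, 10, 14}, so |A + A| = 10. Thus K = 10/4 = 5/2. For comparison, the minimum possible |A + A| over all 4-element sets is 2·4 − 1 = 7 (so min K = 7/4), attained only by arithmetic progressions.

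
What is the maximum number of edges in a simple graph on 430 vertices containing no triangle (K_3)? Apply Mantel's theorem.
ex(430, K_3) = ⌊430^2/4⌋ = 46225

Mantel (1907): a triangle-free graph on n vertices has at most ⌊n^2/4⌋ edges, with equality for the complete bipartite graph K_{⌊n/2⌋, ⌈n/2⌉}. For n = 430: ⌊430^2/4⌋ = ⌊184900/4⌋ = 46225. The extremal graph is K_{215, 215}, which has 215·215 = 46225 edges.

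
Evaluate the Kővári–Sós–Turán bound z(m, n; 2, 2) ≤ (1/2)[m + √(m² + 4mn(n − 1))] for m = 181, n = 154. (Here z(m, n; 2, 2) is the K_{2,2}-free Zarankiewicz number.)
z(181, 154; 2, 2) ≤ (1/2)[181 + √(181² + 4·181·154·153)] = (1/2)[181 + √17091649] = 2157.6024

Kővári–Sós–Turán: let r_1, ..., r_181 be the row sums and z = Σ r_i the total number of 1s. Each pair of columns can share at most one row with both entries 1 (else a 2×2 all-ones block appears), so Σ_i C(r_i, 2) ≤ C(154, 2) = 11781. By convexity Σ_i C(r_i, 2) ≥ 181·C(z/181, 2) = z(z − 181)/(2·181), giving z² − 181z − 181·154·153 ≤ 0 and hence z ≤ (1/2)[181 + √(32761 + 4·4264722)] = (1/2)[181 + √17091649] ≈ (1/2)(181 + 4134.2048) = 2157.6024.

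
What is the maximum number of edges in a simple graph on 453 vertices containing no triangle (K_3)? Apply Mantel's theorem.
ex(453, K_3) = ⌊453^2/4⌋ = 51302

Mantel (1907): a triangle-free graph on n vertices has at most ⌊n^2/4⌋ edges, with equality for the complete bipartite graph K_{⌊n/2⌋, ⌈n/2⌉}. For n = 453: ⌊453^2/4⌋ = ⌊205209/4⌋ = 51302. The extremal graph is K_{226, 227}, which has 226·227 = 51302 edges.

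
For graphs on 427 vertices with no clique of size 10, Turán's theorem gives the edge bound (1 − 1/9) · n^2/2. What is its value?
Turán density bound = (8/9) · 427^2/2 = 729316/9 ≈ 81035.1111

Turán's theorem: ex(n, K_{r+1}) is achieved by the complete r-partite Turán graph T(n, r) with parts as balanced as possible, and is at most (1 − 1/r) · n^2/2. For r = 9, n = 427: the density bound is (8/9) · 182329/2 = 729316/9 ≈ 81035.1111. The integer-valued extremum is e(T(427, 9)) = 81034, which is strictly less than the density bound 729316/9 since 9 ∤ 427 (the parts of T(427, 9) cannot all be equal).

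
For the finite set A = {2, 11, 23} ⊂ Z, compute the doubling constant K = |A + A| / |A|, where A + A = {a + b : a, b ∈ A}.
K = |A + A| / |A| = 6/3 = 2

Enumerate A + A = {a + b : a, b ∈ A}. With |A| = 3, there are |A|^2 = 9 ordered sum pairs; collecting distinct values, A + A = {4, 13, 22, 25, 34, 46}, so |A + A| = 6. Thus K = 6/3 = 2. For comparison, the minimum possible |A + A| over all 3-element sets is 2·3 − 1 = 5 (so min K = 5/3), attained only by arithmetic progressions.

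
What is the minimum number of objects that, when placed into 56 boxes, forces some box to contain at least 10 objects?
n = (10 − 1)·56 + 1 = 505

By the generalised pigeonhole principle, to guarantee some box contains ≥ r objects we need more than (r − 1) · k objects total. Threshold: n = (r − 1) · k + 1. With r = 10 and k = 56: n = 9 · 56 + 1 = 504 + 1 = 505. For n = 504 = 9 · 56, we can put exactly 9 objects in every box, avoiding 10 in any single one — so 505 is tight.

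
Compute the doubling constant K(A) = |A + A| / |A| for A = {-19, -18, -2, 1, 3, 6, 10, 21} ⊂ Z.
K = |A + A| / |A| = 34/8 = 17/4

Enumerate A + A = {a + b : a, b ∈ A}. With |A| = 8, there are |A|^2 = 64 ordered sum pairs; collecting distinct values, A + A = {-38, -37, -36, -21, -20, -18, -17, -16, -15, -13, -12, -9, -8, -4, -1, 1, 2, 3, 4, 6, 7, 8, 9, 11, 12, 13, 16, 19, 20, 22, 24, 27, 31, 42}, so |A + A| = 34. Thus K = 34/8 = 17/4. For comparison, the minimum possible |A + A| over all 8-element sets is 2·8 − 1 = 15 (so min K = 15/8), attained only by arithmetic progressions.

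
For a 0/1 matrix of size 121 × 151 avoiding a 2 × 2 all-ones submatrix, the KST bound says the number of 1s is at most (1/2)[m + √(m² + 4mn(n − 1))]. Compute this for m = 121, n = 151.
z(121, 151; 2, 2) ≤ (1/2)[121 + √(121² + 4·121·151·150)] = (1/2)[121 + √10977241] = 1717.096

Kővári–Sós–Turán: let r_1, ..., r_121 be the row sums and z = Σ r_i the total number of 1s. Each pair of columns can share at most one row with both entries 1 (else a 2×2 all-ones block appears), so Σ_i C(r_i, 2) ≤ C(151, 2) = 11325. By convexity Σ_i C(r_i, 2) ≥ 121·C(z/121, 2) = z(z − 121)/(2·121), giving z² − 121z − 121·151·150 ≤ 0 and hence z ≤ (1/2)[121 + √(14641 + 4·2740650)] = (1/2)[121 + √10977241] ≈ (1/2)(121 + 3313.192) = 1717.096.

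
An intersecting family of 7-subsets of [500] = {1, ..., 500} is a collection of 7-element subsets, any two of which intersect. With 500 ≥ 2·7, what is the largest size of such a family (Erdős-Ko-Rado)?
max |F| = C(499, 6) = 20804994486276

Erdős-Ko-Rado (1961): when n ≥ 2k, max |F| = C(n−1, k−1). The bound is attained by the star {A : i ∈ A} for any fixed i ∈ [n]. Here C(500−1, 7−1) = C(499, 6) = 20804994486276.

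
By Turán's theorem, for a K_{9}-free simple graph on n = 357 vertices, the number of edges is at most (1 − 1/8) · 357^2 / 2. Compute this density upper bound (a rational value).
Turán density bound = (7/8) · 357^2/2 = 892143/16 ≈ 55758.9375

Turán's theorem: ex(n, K_{r+1}) is achieved by the complete r-partite Turán graph T(n, r) with parts as balanced as possible, and is at most (1 − 1/r) · n^2/2. For r = 8, n = 357: the density bound is (7/8) · 127449/2 = 892143/16 ≈ 55758.9375. The integer-valued extremum is e(T(357, 8)) = 55758, which is strictly less than the density bound 892143/16 since 8 ∤ 357 (the parts of T(357, 8) cannot all be equal).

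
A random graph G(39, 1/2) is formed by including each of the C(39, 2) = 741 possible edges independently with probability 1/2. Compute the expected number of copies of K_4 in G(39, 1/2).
E[# K_4] = C(39, 4) · (1/2)^C(4, 2) = 82251 / 2^6 = 1285.171875

For each 4-subset S of vertices (there are C(39, 4) = 82251 such S), let X_S = 1 if S induces a K_4 (all C(4, 2) = 6 edges present). Then P(X_S = 1) = (1/2)^6 = 1/64. By linearity of expectation, E[# K_4] = C(39, 4) · (1/2)^6 = 82251 / 64 = 1285.171875.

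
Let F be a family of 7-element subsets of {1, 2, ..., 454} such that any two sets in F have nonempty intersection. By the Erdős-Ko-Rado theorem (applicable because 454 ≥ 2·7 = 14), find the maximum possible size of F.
max |F| = C(453, 6) = 11609607868320

Erdős-Ko-Rado (1961): when n ≥ 2k, max |F| = C(n−1, k−1). The bound is attained by the star {A : i ∈ A} for any fixed i ∈ [n]. Here C(454−1, 7−1) = C(453, 6) = 11609607868320.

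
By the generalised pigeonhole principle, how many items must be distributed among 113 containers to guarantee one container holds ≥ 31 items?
n = (31 − 1)·113 + 1 = 3391

By the generalised pigeonhole principle, to guarantee some box contains ≥ r objects we need more than (r − 1) · k objects total. Threshold: n = (r − 1) · k + 1. With r = 31 and k = 113: n = 30 · 113 + 1 = 3390 + 1 = 3391. For n = 3390 = 30 · 113, we can put exactly 30 objects in every box, avoiding 31 in any single one — so 3391 is tight.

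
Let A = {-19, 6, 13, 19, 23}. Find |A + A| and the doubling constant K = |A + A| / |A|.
K = |A + A| / |A| = 15/5 = 3

Enumerate A + A = {a + b : a, b ∈ A}. With |A| = 5, there are |A|^2 = 25 ordered sum pairs; collecting distinct values, A + A = {-38, -13, -6, 0, 4, 12, 19, 25, 26, 29, 32, 36, 38, 42, 46}, so |A + A| = 15. Thus K = 15/5 = 3. For comparison, the minimum possible |A + A| over all 5-element sets is 2·5 − 1 = 9 (so min K = 9/5), attained only by arithmetic progressions.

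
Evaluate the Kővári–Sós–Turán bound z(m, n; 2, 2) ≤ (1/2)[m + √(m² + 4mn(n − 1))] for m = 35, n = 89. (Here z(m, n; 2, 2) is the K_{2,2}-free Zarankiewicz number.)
z(35, 89; 2, 2) ≤ (1/2)[35 + √(35² + 4·35·89·88)] = (1/2)[35 + √1097705] = 541.3571

Kővári–Sós–Turán: let r_1, ..., r_35 be the row sums and z = Σ r_i the total number of 1s. Each pair of columns can share at most one row with both entries 1 (else a 2×2 all-ones block appears), so Σ_i C(r_i, 2) ≤ C(89, 2) = 3916. By convexity Σ_i C(r_i, 2) ≥ 35·C(z/35, 2) = z(z − 35)/(2·35), giving z² − 35z − 35·89·88 ≤ 0 and hence z ≤ (1/2)[35 + √(1225 + 4·274120)] = (1/2)[35 + √1097705] ≈ (1/2)(35 + 1047.7142) = 541.3571.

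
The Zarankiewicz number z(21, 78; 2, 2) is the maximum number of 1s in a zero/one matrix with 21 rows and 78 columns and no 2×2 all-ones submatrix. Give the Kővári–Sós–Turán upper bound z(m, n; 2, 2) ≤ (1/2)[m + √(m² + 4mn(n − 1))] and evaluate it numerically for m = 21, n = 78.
z(21, 78; 2, 2) ≤ (1/2)[21 + √(21² + 4·21·78·77)] = (1/2)[21 + √504945] = 365.7974

Kővári–Sós–Turán: let r_1, ..., r_21 be the row sums and z = Σ r_i the total number of 1s. Each pair of columns can share at most one row with both entries 1 (else a 2×2 all-ones block appears), so Σ_i C(r_i, 2) ≤ C(78, 2) = 3003. By convexity Σ_i C(r_i, 2) ≥ 21·C(z/21, 2) = z(z − 21)/(2·21), giving z² − 21z − 21·78·77 ≤ 0 and hence z ≤ (1/2)[21 + √(441 + 4·126126)] = (1/2)[21 + √504945] ≈ (1/2)(21 + 710.5948) = 365.7974.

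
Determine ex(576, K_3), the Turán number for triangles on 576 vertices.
ex(576, K_3) = ⌊576^2/4⌋ = 82944

Mantel (1907): a triangle-free graph on n vertices has at most ⌊n^2/4⌋ edges, with equality for the complete bipartite graph K_{⌊n/2⌋, ⌈n/2⌉}. For n = 576: ⌊576^2/4⌋ = ⌊331776/4⌋ = 82944. The extremal graph is K_{288, 288}, which has 288·288 = 82944 edges.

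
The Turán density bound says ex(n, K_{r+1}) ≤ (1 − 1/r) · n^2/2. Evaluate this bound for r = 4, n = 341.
Turán density bound = (3/4) · 341^2/2 = 348843/8 ≈ 43605.375

Turán's theorem: ex(n, K_{r+1}) is achieved by the complete r-partite Turán graph T(n, r) with parts as balanced as possible, and is at most (1 − 1/r) · n^2/2. For r = 4, n = 341: the density bound is (3/4) · 116281/2 = 348843/8 ≈ 43605.375. The integer-valued extremum is e(T(341, 4)) = 43605, which is strictly less than the density bound 348843/8 since 4 ∤ 341 (the parts of T(341, 4) cannot all be equal).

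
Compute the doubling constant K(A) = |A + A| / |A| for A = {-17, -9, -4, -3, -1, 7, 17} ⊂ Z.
K = |A + A| / |A| = 24/7

Enumerate A + A = {a + b : a, b ∈ A}. With |A| = 7, there are |A|^2 = 49 ordered sum pairs; collecting distinct values, A + A = {-34, -26, -21, -20, -18, -13, -12, -10, -8, -7, -6, -5, -4, -2, 0, 3, 4, 6, 8, 13, 14, 16, 24, 34}, so |A + A| = 24. Thus K = 24/7. For comparison, the minimum possible |A + A| over all 7-element sets is 2·7 − 1 = 13 (so min K = 13/7), attained only by arithmetic progressions.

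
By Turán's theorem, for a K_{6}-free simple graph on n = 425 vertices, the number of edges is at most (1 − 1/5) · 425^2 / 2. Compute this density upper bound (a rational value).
Turán density bound = (4/5) · 425^2/2 = 72250

Turán's theorem: ex(n, K_{r+1}) is achieved by the complete r-partite Turán graph T(n, r) with parts as balanced as possible, and is at most (1 − 1/r) · n^2/2. For r = 5, n = 425: the density bound is (4/5) · 180625/2 = 72250. Since 5 ∣ 425, the Turán graph T(425, 5) has parts of equal size 85, and its edge count e(T(425, 5)) = 72250 attains the density bound exactly.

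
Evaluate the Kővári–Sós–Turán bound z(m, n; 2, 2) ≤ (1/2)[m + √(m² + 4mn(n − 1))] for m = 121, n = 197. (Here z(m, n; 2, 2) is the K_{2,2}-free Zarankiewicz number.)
z(121, 197; 2, 2) ≤ (1/2)[121 + √(121² + 4·121·197·196)] = (1/2)[121 + √18702849] = 2222.8395

Kővári–Sós–Turán: let r_1, ..., r_121 be the row sums and z = Σ r_i the total number of 1s. Each pair of columns can share at most one row with both entries 1 (else a 2×2 all-ones block appears), so Σ_i C(r_i, 2) ≤ C(197, 2) = 19306. By convexity Σ_i C(r_i, 2) ≥ 121·C(z/121, 2) = z(z − 121)/(2·121), giving z² − 121z − 121·197·196 ≤ 0 and hence z ≤ (1/2)[121 + √(14641 + 4·4672052)] = (1/2)[121 + √18702849] ≈ (1/2)(121 + 4324.6791) = 2222.8395.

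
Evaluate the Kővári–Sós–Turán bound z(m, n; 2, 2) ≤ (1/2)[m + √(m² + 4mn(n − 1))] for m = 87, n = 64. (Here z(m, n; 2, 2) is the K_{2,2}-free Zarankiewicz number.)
z(87, 64; 2, 2) ≤ (1/2)[87 + √(87² + 4·87·64·63)] = (1/2)[87 + √1410705] = 637.3655

Kővári–Sós–Turán: let r_1, ..., r_87 be the row sums and z = Σ r_i the total number of 1s. Each pair of columns can share at most one row with both entries 1 (else a 2×2 all-ones block appears), so Σ_i C(r_i, 2) ≤ C(64, 2) = 2016. By convexity Σ_i C(r_i, 2) ≥ 87·C(z/87, 2) = z(z − 87)/(2·87), giving z² − 87z − 87·64·63 ≤ 0 and hence z ≤ (1/2)[87 + √(7569 + 4·350784)] = (1/2)[87 + √1410705] ≈ (1/2)(87 + 1187.731) = 637.3655.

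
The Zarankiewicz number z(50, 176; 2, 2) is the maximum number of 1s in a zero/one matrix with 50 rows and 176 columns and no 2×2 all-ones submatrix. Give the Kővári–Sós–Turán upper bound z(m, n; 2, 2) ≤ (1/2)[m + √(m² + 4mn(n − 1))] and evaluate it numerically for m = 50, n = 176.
z(50, 176; 2, 2) ≤ (1/2)[50 + √(50² + 4·50·176·175)] = (1/2)[50 + √6162500] = 1266.2192

Kővári–Sós–Turán: let r_1, ..., r_50 be the row sums and z = Σ r_i the total number of 1s. Each pair of columns can share at most one row with both entries 1 (else a 2×2 all-ones block appears), so Σ_i C(r_i, 2) ≤ C(176, 2) = 15400. By convexity Σ_i C(r_i, 2) ≥ 50·C(z/50, 2) = z(z − 50)/(2·50), giving z² − 50z − 50·176·175 ≤ 0 and hence z ≤ (1/2)[50 + √(2500 + 4·1540000)] = (1/2)[50 + √6162500] ≈ (1/2)(50 + 2482.4383) = 1266.2192.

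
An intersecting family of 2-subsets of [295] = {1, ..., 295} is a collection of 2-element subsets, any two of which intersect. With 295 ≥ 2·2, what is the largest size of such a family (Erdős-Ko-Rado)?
max |F| = C(294, 1) = 294

Erdős-Ko-Rado (1961): when n ≥ 2k, max |F| = C(n−1, k−1). The bound is attained by the star {A : i ∈ A} for any fixed i ∈ [n]. Here C(295−1, 2−1) = C(294, 1) = 294.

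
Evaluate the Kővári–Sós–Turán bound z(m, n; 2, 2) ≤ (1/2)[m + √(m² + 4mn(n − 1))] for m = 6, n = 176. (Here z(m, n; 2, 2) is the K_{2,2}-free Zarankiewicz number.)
z(6, 176; 2, 2) ≤ (1/2)[6 + √(6² + 4·6·176·175)] = (1/2)[6 + √739236] = 432.8942

Kővári–Sós–Turán: let r_1, ..., r_6 be the row sums and z = Σ r_i the total number of 1s. Each pair of columns can share at most one row with both entries 1 (else a 2×2 all-ones block appears), so Σ_i C(r_i, 2) ≤ C(176, 2) = 15400. By convexity Σ_i C(r_i, 2) ≥ 6·C(z/6, 2) = z(z − 6)/(2·6), giving z² − 6z − 6·176·175 ≤ 0 and hence z ≤ (1/2)[6 + √(36 + 4·184800)] = (1/2)[6 + √739236] ≈ (1/2)(6 + 859.7883) = 432.8942.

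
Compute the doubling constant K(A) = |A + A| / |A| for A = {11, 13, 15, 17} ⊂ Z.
K = |A + A| / |A| = 7/4

Enumerate A + A = {a + b : a, b ∈ A}. With |A| = 4, there are |A|^2 = 16 ordered sum pairs; collecting distinct values, A + A = {22, 24, 26, 28, 30, 32, 34}, so |A + A| = 7. Thus K = 7/4. Here |A + A| = 2|A| − 1 = 7, the minimum possible — so K = 7/4 is minimal, which holds iff A is an arithmetic progression.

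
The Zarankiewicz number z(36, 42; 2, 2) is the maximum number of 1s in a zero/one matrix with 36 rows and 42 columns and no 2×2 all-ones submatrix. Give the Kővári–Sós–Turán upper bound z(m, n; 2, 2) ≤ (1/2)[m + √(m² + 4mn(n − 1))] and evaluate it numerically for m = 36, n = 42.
z(36, 42; 2, 2) ≤ (1/2)[36 + √(36² + 4·36·42·41)] = (1/2)[36 + √249264] = 267.6317

Kővári–Sós–Turán: let r_1, ..., r_36 be the row sums and z = Σ r_i the total number of 1s. Each pair of columns can share at most one row with both entries 1 (else a 2×2 all-ones block appears), so Σ_i C(r_i, 2) ≤ C(42, 2) = 861. By convexity Σ_i C(r_i, 2) ≥ 36·C(z/36, 2) = z(z − 36)/(2·36), giving z² − 36z − 36·42·41 ≤ 0 and hence z ≤ (1/2)[36 + √(1296 + 4·61992)] = (1/2)[36 + √249264] ≈ (1/2)(36 + 499.2635) = 267.6317.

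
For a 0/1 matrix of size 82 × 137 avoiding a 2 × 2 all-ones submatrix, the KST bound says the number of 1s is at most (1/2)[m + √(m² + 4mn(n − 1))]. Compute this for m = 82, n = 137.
z(82, 137; 2, 2) ≤ (1/2)[82 + √(82² + 4·82·137·136)] = (1/2)[82 + √6118020] = 1277.7316

Kővári–Sós–Turán: let r_1, ..., r_82 be the row sums and z = Σ r_i the total number of 1s. Each pair of columns can share at most one row with both entries 1 (else a 2×2 all-ones block appears), so Σ_i C(r_i, 2) ≤ C(137, 2) = 9316. By convexity Σ_i C(r_i, 2) ≥ 82·C(z/82, 2) = z(z − 82)/(2·82), giving z² − 82z − 82·137·136 ≤ 0 and hence z ≤ (1/2)[82 + √(6724 + 4·1527824)] = (1/2)[82 + √6118020] ≈ (1/2)(82 + 2473.4632) = 1277.7316.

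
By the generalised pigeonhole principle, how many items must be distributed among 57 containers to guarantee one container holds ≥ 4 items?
n = (4 − 1)·57 + 1 = 172

By the generalised pigeonhole principle, to guarantee some box contains ≥ r objects we need more than (r − 1) · k objects total. Threshold: n = (r − 1) · k + 1. With r = 4 and k = 57: n = 3 · 57 + 1 = 171 + 1 = 172. For n = 171 = 3 · 57, we can put exactly 3 objects in every box, avoiding 4 in any single one — so 172 is tight.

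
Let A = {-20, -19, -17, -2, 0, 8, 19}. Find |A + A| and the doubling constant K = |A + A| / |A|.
K = |A + A| / |A| = 26/7

Enumerate A + A = {a + b : a, b ∈ A}. With |A| = 7, there are |A|^2 = 49 ordered sum pairs; collecting distinct values, A + A = {-40, -39, -38, -37, -36, -34, -22, -21, -20, -19, -17, -12, -11, -9, -4, -2, -1, 0, 2, 6, 8, 16, 17, 19, 27, 38}, so |A + A| = 26. Thus K = 26/7. For comparison, the minimum possible |A + A| over all 7-element sets is 2·7 − 1 = 13 (so min K = 13/7), attained only by arithmetic progressions.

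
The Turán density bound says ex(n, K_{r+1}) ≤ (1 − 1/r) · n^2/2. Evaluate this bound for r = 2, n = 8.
Turán density bound = (1/2) · 8^2/2 = 16

Turán's theorem: ex(n, K_{r+1}) is achieved by the complete r-partite Turán graph T(n, r) with parts as balanced as possible, and is at most (1 − 1/r) · n^2/2. For r = 2, n = 8: the density bound is (1/2) · 64/2 = 16. Since 2 ∣ 8, the Turán graph T(8, 2) has parts of equal size 4, and its edge count e(T(8, 2)) = 16 attains the density bound exactly.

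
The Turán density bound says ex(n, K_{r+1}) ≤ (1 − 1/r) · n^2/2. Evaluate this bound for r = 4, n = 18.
Turán density bound = (3/4) · 18^2/2 = 243/2 ≈ 121.5

Turán's theorem: ex(n, K_{r+1}) is achieved by the complete r-partite Turán graph T(n, r) with parts as balanced as possible, and is at most (1 − 1/r) · n^2/2. For r = 4, n = 18: the density bound is (3/4) · 324/2 = 243/2 ≈ 121.5. The integer-valued extremum is e(T(18, 4)) = 121, which is strictly less than the density bound 243/2 since 4 ∤ 18 (the parts of T(18, 4) cannot all be equal).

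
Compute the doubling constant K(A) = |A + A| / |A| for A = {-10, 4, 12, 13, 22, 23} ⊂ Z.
K = |A + A| / |A| = 19/6

Enumerate A + A = {a + b : a, b ∈ A}. With |A| = 6, there are |A|^2 = 36 ordered sum pairs; collecting distinct values, A + A = {-20, -6, 2, 3, 8, 12, 13, 16, 17, 24, 25, 26, 27, 34, 35, 36, 44, 45, 46}, so |A + A| = 19. Thus K = 19/6. For comparison, the minimum possible |A + A| over all 6-element sets is 2·6 − 1 = 11 (so min K = 11/6), attained only by arithmetic progressions.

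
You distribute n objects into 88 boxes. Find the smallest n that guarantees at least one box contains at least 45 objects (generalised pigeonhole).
n = (45 − 1)·88 + 1 = 3873

By the generalised pigeonhole principle, to guarantee some box contains ≥ r objects we need more than (r − 1) · k objects total. Threshold: n = (r − 1) · k + 1. With r = 45 and k = 88: n = 44 · 88 + 1 = 3872 + 1 = 3873. For n = 3872 = 44 · 88, we can put exactly 44 objects in every box, avoiding 45 in any single one — so 3873 is tight.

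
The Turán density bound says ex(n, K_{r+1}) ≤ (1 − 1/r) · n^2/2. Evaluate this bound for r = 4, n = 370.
Turán density bound = (3/4) · 370^2/2 = 102675/2 ≈ 51337.5

Turán's theorem: ex(n, K_{r+1}) is achieved by the complete r-partite Turán graph T(n, r) with parts as balanced as possible, and is at most (1 − 1/r) · n^2/2. For r = 4, n = 370: the density bound is (3/4) · 136900/2 = 102675/2 ≈ 51337.5. The integer-valued extremum is e(T(370, 4)) = 51337, which is strictly less than the density bound 102675/2 since 4 ∤ 370 (the parts of T(370, 4) cannot all be equal).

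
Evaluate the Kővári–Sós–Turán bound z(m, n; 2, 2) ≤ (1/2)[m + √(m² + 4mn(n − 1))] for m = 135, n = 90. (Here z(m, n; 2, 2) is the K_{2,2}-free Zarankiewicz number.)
z(135, 90; 2, 2) ≤ (1/2)[135 + √(135² + 4·135·90·89)] = (1/2)[135 + √4343625] = 1109.5683

Kővári–Sós–Turán: let r_1, ..., r_135 be the row sums and z = Σ r_i the total number of 1s. Each pair of columns can share at most one row with both entries 1 (else a 2×2 all-ones block appears), so Σ_i C(r_i, 2) ≤ C(90, 2) = 4005. By convexity Σ_i C(r_i, 2) ≥ 135·C(z/135, 2) = z(z − 135)/(2·135), giving z² − 135z − 135·90·89 ≤ 0 and hence z ≤ (1/2)[135 + √(18225 + 4·1081350)] = (1/2)[135 + √4343625] ≈ (1/2)(135 + 2084.1365) = 1109.5683.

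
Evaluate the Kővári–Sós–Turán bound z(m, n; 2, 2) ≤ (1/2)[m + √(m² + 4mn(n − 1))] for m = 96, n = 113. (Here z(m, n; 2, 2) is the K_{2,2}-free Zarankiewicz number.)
z(96, 113; 2, 2) ≤ (1/2)[96 + √(96² + 4·96·113·112)] = (1/2)[96 + √4869120] = 1151.3041

Kővári–Sós–Turán: let r_1, ..., r_96 be the row sums and z = Σ r_i the total number of 1s. Each pair of columns can share at most one row with both entries 1 (else a 2×2 all-ones block appears), so Σ_i C(r_i, 2) ≤ C(113, 2) = 6328. By convexity Σ_i C(r_i, 2) ≥ 96·C(z/96, 2) = z(z − 96)/(2·96), giving z² − 96z − 96·113·112 ≤ 0 and hence z ≤ (1/2)[96 + √(9216 + 4·1214976)] = (1/2)[96 + √4869120] ≈ (1/2)(96 + 2206.6083) = 1151.3041.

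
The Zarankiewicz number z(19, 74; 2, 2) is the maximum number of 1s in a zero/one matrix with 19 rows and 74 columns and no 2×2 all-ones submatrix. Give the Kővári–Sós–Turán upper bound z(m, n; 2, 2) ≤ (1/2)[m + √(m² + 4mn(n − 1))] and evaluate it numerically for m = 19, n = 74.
z(19, 74; 2, 2) ≤ (1/2)[19 + √(19² + 4·19·74·73)] = (1/2)[19 + √410913] = 330.0125

Kővári–Sós–Turán: let r_1, ..., r_19 be the row sums and z = Σ r_i the total number of 1s. Each pair of columns can share at most one row with both entries 1 (else a 2×2 all-ones block appears), so Σ_i C(r_i, 2) ≤ C(74, 2) = 2701. By convexity Σ_i C(r_i, 2) ≥ 19·C(z/19, 2) = z(z − 19)/(2·19), giving z² − 19z − 19·74·73 ≤ 0 and hence z ≤ (1/2)[19 + √(361 + 4·102638)] = (1/2)[19 + √410913] ≈ (1/2)(19 + 641.025) = 330.0125.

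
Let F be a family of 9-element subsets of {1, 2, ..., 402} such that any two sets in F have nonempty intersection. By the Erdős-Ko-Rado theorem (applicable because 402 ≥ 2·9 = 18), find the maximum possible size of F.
max |F| = C(401, 8) = 15456772627710150

Erdős-Ko-Rado (1961): when n ≥ 2k, max |F| = C(n−1, k−1). The bound is attained by the star {A : i ∈ A} for any fixed i ∈ [n]. Here C(402−1, 9−1) = C(401, 8) = 15456772627710150.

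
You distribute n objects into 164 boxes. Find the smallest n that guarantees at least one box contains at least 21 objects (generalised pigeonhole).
n = (21 − 1)·164 + 1 = 3281

By the generalised pigeonhole principle, to guarantee some box contains ≥ r objects we need more than (r − 1) · k objects total. Threshold: n = (r − 1) · k + 1. With r = 21 and k = 164: n = 20 · 164 + 1 = 3280 + 1 = 3281. For n = 3280 = 20 · 164, we can put exactly 20 objects in every box, avoiding 21 in any single one — so 3281 is tight.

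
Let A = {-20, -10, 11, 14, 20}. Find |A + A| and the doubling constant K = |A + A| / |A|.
K = |A + A| / |A| = 15/5 = 3

Enumerate A + A = {a + b : a, b ∈ A}. With |A| = 5, there are |A|^2 = 25 ordered sum pairs; collecting distinct values, A + A = {-40, -30, -20, -9, -6, 0, 1, 4, 10, 22, 25, 28, 31, 34, 40}, so |A + A| = 15. Thus K = 15/5 = 3. For comparison, the minimum possible |A + A| over all 5-element sets is 2·5 − 1 = 9 (so min K = 9/5), attained only by arithmetic progressions.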